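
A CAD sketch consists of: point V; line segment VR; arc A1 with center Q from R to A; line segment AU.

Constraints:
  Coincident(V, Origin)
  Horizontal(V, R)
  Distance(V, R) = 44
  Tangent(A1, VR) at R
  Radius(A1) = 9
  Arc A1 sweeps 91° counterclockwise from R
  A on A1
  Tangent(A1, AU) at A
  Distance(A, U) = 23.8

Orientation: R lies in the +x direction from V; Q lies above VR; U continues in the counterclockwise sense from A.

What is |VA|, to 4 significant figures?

53.78

V is at the origin; VR is horizontal with |VR| = 44.0 and R on the +x side, so R = (44.00, 0.000). Since A1 is tangent to VR there, QR ⟂ VR, so Q = R + (0, 9) = (44.00, 9.000). On A1, R sits at bearing -90° from Q; a 91° counterclockwise sweep puts A at bearing 1°, so A = Q + 9.0·(cos 1°, sin 1°) = (53.00, 9.157). Then |VA| = |A − V| = 53.78.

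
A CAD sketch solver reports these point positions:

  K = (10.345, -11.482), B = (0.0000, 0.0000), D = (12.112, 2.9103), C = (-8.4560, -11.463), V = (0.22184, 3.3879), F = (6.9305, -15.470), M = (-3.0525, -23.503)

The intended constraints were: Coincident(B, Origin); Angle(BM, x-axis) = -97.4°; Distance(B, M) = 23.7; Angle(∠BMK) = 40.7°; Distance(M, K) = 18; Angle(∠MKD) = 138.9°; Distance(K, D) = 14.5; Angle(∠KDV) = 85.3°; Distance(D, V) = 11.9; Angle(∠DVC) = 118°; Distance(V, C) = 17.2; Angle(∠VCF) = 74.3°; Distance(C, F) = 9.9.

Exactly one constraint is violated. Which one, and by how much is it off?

Distance(C, F) = 9.9 — off by 6.00.

B = (0.00, 0.00) ✓; BM at -97.40° ✓; |BM| = 23.70 ✓; ∠BMK = 40.70° ✓; |MK| = 18.00 ✓; ∠MKD = 138.9° ✓; |KD| = 14.50 ✓; ∠KDV = 85.30° ✓; |DV| = 11.90 ✓; ∠DVC = 118.0° ✓; |VC| = 17.20 ✓; ∠VCF = 74.30° ✓; |CF| = 15.90 ✗.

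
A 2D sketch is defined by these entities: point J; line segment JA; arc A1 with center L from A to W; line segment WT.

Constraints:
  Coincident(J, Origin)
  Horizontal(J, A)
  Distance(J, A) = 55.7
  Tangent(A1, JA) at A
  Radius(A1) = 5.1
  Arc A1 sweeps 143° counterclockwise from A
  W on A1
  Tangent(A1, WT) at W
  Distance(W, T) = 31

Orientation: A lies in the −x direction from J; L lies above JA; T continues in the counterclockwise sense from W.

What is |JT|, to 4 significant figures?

82.24

On A1, A sits at bearing -90° from L; a 143° counterclockwise sweep puts W at bearing 53°, so W = L + 5.1·(cos 53°, sin 53°) = (-52.63, 9.173). Tangency of A1 to WT means the radius LW is perpendicular to WT, so WT runs along (−sin 53°, cos 53°); with |WT| = 31.0, T = (-77.39, 27.83). Then |JT| = |T − J| = 82.24.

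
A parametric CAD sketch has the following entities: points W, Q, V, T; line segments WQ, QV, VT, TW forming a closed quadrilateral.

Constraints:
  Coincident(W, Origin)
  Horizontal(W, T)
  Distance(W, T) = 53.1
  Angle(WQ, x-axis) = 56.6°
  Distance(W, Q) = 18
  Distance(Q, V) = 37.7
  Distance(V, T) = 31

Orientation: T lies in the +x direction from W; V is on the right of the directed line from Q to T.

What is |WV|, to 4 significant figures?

33.27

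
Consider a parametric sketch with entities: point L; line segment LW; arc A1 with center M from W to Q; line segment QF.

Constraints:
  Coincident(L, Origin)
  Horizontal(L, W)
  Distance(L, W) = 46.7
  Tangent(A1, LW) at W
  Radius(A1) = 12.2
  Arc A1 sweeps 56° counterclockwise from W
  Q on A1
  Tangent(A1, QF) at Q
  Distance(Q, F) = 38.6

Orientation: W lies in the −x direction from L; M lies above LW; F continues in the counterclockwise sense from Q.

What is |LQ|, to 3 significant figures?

37.0

L is at the origin; L and W share the same y with |LW| = 46.7 and W on the −x side, so W = (-46.7, 0.00). The tangent condition forces MW to be normal to LW, so M = W + (0, 12.2) = (-46.7, 12.2). On A1, W sits at bearing -90° from M; a 56° counterclockwise sweep puts Q at bearing -34°, so Q = M + 12.2·(cos -34°, sin -34°) = (-36.6, 5.38). Then |LQ| = |Q − L| = 37.0.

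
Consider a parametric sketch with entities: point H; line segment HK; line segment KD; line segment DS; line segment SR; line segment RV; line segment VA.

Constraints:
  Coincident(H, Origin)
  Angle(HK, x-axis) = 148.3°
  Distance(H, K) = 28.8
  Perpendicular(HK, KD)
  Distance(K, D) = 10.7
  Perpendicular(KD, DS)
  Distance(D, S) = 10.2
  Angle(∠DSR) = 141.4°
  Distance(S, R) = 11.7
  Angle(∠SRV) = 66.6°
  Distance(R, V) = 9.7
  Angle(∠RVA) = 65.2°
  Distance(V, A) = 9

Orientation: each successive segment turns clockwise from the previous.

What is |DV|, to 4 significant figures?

16.02

∠DSR = 141.4° gives SR at -70.30° from the x-axis; with |SR| = 11.7, R = (-6.259, 7.862). ∠SRV = 66.6° gives RV at 176.3° from the x-axis; with |RV| = 9.7, V = (-15.94, 8.488). Then |DV| = |V − D| = 16.02.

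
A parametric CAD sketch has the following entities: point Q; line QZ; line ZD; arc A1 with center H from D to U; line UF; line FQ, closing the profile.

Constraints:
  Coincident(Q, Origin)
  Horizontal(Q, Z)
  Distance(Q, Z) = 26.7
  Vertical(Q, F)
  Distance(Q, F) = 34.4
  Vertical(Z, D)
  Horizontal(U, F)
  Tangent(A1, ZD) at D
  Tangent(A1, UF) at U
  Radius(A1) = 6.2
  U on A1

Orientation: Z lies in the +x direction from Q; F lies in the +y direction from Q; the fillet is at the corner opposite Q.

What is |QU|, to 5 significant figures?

40.045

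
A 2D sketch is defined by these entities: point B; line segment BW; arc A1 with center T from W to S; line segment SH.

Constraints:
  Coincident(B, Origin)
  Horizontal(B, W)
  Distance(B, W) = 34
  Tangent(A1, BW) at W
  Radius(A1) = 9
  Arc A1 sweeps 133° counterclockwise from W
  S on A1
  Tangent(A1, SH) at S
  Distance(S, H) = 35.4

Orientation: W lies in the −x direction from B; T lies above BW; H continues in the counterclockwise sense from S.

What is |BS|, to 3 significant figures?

31.3

B is at the origin; B and W share the same y with |BW| = 34.0 and W on the −x side, so W = (-34.0, 0.00). A1 meets BW tangentially, so TW is at right angles to BW, so T = W + (0, 9) = (-34.0, 9.00). On A1, W sits at bearing -90° from T; a 133° counterclockwise sweep puts S at bearing 43°, so S = T + 9.0·(cos 43°, sin 43°) = (-27.4, 15.1). Then |BS| = |S − B| = 31.3.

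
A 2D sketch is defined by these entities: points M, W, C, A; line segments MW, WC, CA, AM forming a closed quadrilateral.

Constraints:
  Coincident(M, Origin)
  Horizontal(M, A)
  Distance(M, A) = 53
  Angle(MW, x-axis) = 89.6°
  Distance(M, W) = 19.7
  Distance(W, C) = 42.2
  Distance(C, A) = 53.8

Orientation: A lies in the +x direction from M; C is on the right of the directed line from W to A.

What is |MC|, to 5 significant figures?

22.683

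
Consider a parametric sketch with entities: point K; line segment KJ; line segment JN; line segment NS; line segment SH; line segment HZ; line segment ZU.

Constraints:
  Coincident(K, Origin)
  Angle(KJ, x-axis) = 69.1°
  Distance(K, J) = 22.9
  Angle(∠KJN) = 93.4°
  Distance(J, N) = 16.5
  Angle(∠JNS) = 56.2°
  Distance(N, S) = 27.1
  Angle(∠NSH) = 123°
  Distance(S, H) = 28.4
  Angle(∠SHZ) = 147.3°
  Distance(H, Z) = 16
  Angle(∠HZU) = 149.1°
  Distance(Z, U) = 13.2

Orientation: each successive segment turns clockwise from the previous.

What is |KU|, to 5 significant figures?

49.554

∠SHZ = 147.3° gives HZ at 129.00° from the x-axis; with |HZ| = 16.0, Z = (-34.277, 20.839). ∠HZU = 149.1° gives ZU at 98.100° from the x-axis; with |ZU| = 13.2, U = (-36.137, 33.908). Then |KU| = |U − K| = 49.554.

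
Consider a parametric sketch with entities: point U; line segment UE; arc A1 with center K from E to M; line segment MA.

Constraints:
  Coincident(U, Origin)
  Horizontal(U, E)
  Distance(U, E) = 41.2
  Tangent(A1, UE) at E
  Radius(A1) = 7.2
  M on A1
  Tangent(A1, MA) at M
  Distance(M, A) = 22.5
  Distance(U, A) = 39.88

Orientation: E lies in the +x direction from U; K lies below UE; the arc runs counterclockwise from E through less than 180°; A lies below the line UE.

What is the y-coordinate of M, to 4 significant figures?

-5.526

Checks: ∠(KE, EU) = 90.00° ✓; |KE| = 7.200 ✓; |KM| = 7.200 ✓; ∠(KM, MA) = 90.00° ✓; |MA| = 22.50 ✓; |UA| = 39.88 ✓.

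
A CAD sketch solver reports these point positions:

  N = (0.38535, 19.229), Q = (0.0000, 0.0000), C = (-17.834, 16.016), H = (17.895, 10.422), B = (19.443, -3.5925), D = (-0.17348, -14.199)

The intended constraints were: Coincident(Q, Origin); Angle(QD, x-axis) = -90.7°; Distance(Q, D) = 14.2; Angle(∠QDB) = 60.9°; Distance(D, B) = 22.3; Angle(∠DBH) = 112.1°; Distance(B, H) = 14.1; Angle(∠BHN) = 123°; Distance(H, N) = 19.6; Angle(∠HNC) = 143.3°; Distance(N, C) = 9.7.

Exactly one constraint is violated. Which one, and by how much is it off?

Distance(N, C) = 9.7 — off by 8.80.

Q = (0.00, 0.00) ✓; QD at -90.70° ✓; |QD| = 14.20 ✓; ∠QDB = 60.90° ✓; |DB| = 22.30 ✓; ∠DBH = 112.1° ✓; |BH| = 14.10 ✓; ∠BHN = 123.0° ✓; |HN| = 19.60 ✓; ∠HNC = 143.3° ✓; |NC| = 18.50 ✗.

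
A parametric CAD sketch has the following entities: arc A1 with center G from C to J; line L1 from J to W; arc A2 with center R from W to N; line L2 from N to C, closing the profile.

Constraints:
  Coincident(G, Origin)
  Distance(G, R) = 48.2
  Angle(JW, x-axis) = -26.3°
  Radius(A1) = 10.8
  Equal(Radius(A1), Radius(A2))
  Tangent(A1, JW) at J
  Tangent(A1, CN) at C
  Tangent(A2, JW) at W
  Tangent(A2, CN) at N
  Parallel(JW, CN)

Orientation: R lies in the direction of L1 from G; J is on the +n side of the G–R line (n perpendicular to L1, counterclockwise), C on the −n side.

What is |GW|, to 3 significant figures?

49.4

The slot axis is L1's direction at -26.3°, so u = (cos -26.3°, sin -26.3°) = (0.896, -0.443) and n = (−sin -26.3°, cos -26.3°) = (0.443, 0.896). G is at the origin and R lies 48.2 along u from G, so R = 48.2·u = (43.2, -21.4). Tangency of A1 to both parallel lines with radius 10.8 puts J and C at G ± 10.8·n: J = (4.79, 9.68), C = (-4.79, -9.68). Equal radii place W and N the same way about R: W = R + 10.8·n = (48.0, -11.7), N = R − 10.8·n = (38.4, -31.0). Then |GW| = |W − G| = 49.4.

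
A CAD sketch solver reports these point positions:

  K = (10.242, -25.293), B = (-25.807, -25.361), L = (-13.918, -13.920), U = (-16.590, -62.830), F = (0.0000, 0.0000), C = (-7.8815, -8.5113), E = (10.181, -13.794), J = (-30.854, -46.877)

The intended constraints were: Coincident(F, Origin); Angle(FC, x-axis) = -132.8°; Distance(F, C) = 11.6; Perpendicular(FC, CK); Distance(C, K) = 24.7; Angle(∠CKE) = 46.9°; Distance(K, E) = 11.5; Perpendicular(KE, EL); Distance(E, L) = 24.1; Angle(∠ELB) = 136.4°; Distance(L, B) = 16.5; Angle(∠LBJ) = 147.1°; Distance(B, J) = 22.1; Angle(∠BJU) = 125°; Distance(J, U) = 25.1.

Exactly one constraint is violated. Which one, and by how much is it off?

Distance(J, U) = 25.1 — off by 3.70.

F = (0.00, 0.00) ✓; FC at -132.8° ✓; |FC| = 11.60 ✓; ∠(FC, CK) = 90.00° ✓; |CK| = 24.70 ✓; ∠CKE = 46.90° ✓; |KE| = 11.50 ✓; ∠(KE, EL) = 90.00° ✓; |EL| = 24.10 ✓; ∠ELB = 136.4° ✓; |LB| = 16.50 ✓; ∠LBJ = 147.1° ✓; |BJ| = 22.10 ✓; ∠BJU = 125.0° ✓; |JU| = 21.40 ✗.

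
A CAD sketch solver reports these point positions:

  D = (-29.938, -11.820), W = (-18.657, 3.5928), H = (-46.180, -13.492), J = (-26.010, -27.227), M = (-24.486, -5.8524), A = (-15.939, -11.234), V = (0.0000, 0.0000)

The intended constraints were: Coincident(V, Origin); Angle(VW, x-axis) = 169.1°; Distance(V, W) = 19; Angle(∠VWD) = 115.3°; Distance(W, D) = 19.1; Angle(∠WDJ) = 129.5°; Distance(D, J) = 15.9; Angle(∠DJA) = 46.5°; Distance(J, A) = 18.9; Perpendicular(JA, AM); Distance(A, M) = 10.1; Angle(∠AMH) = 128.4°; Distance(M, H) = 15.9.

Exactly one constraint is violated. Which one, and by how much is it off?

Distance(M, H) = 15.9 — off by 7.10.

V = (0.00, 0.00) ✓; VW at 169.1° ✓; |VW| = 19.00 ✓; ∠VWD = 115.3° ✓; |WD| = 19.10 ✓; ∠WDJ = 129.5° ✓; |DJ| = 15.90 ✓; ∠DJA = 46.50° ✓; |JA| = 18.90 ✓; ∠(JA, AM) = 90.00° ✓; |AM| = 10.10 ✓; ∠AMH = 128.4° ✓; |MH| = 23.00 ✗.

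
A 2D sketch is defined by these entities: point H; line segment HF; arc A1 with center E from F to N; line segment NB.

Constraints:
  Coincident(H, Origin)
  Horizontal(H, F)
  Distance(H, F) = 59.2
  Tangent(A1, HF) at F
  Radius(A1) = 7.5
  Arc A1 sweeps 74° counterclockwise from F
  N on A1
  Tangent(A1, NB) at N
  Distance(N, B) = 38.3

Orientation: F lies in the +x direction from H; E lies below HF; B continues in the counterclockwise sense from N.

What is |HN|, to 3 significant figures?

52.3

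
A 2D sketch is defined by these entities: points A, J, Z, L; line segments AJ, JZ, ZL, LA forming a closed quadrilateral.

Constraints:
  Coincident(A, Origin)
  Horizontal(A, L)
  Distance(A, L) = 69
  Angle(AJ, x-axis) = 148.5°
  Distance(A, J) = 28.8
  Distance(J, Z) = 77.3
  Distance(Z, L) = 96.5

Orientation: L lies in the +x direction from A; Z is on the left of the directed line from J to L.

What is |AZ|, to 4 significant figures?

82.35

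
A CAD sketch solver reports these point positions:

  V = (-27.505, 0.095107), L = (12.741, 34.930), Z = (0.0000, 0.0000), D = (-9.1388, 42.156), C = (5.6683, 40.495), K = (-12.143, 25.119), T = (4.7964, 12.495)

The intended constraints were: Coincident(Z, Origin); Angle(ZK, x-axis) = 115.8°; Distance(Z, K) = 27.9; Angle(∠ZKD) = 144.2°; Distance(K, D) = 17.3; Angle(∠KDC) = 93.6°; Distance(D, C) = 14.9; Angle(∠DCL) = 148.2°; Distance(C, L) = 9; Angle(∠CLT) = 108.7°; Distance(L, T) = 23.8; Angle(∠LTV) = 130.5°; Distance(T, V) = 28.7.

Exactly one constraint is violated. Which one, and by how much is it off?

Distance(T, V) = 28.7 — off by 5.90.

Z = (0.00, 0.00) ✓; ZK at 115.8° ✓; |ZK| = 27.90 ✓; ∠ZKD = 144.2° ✓; |KD| = 17.30 ✓; ∠KDC = 93.60° ✓; |DC| = 14.90 ✓; ∠DCL = 148.2° ✓; |CL| = 9.000 ✓; ∠CLT = 108.7° ✓; |LT| = 23.80 ✓; ∠LTV = 130.5° ✓; |TV| = 34.60 ✗.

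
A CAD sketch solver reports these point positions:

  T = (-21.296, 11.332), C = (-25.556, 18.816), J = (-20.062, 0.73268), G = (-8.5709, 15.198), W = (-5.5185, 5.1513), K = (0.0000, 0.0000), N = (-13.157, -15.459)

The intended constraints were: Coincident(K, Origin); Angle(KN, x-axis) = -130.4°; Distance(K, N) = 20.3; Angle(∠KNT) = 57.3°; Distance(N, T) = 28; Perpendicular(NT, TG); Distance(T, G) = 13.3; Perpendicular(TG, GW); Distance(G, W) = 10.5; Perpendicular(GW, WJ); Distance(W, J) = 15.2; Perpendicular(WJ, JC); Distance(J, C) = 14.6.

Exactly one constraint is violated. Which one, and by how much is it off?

Distance(J, C) = 14.6 — off by 4.30.

K = (0.00, 0.00) ✓; KN at -130.4° ✓; |KN| = 20.30 ✓; ∠KNT = 57.30° ✓; |NT| = 28.00 ✓; ∠(NT, TG) = 90.00° ✓; |TG| = 13.30 ✓; ∠(TG, GW) = 90.00° ✓; |GW| = 10.50 ✓; ∠(GW, WJ) = 90.00° ✓; |WJ| = 15.20 ✓; ∠(WJ, JC) = 90.00° ✓; |JC| = 18.90 ✗.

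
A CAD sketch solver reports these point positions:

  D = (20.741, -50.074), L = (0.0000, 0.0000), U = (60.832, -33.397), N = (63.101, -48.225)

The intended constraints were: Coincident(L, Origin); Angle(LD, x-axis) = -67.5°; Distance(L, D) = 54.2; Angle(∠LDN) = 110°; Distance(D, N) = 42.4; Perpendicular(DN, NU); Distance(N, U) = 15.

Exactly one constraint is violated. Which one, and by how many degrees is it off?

Perpendicular(DN, NU) — off by 6.20°.

L = (0.00, 0.00) ✓; LD at -67.50° ✓; |LD| = 54.20 ✓; ∠LDN = 110.0° ✓; |DN| = 42.40 ✓; ∠(DN, NU) = 96.20° ✗; |NU| = 15.00 ✓.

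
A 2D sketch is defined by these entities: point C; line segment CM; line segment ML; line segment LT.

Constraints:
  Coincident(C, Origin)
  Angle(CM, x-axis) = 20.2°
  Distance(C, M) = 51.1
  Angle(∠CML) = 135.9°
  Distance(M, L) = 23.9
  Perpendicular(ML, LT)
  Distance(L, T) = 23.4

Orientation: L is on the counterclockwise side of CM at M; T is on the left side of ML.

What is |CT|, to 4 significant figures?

61.80

C is at the origin; CM runs at 20.2° with length 51.1, so M = 51.1·(cos 20.2°, sin 20.2°) = (47.96, 17.64). ∠CML = 135.9°, so ML runs at 20.2° + (180° − 135.9°) = 64.30° from the x-axis; with |ML| = 23.9, L = M + 23.9·(cos 64.30°, sin 64.30°) = (58.32, 39.18). ML is perpendicular to LT; with |LT| = 23.4 on the left of ML, T = L + 23.4·(-0.9011, 0.4337) = (37.24, 49.33). Then |CT| = |T − C| = 61.80.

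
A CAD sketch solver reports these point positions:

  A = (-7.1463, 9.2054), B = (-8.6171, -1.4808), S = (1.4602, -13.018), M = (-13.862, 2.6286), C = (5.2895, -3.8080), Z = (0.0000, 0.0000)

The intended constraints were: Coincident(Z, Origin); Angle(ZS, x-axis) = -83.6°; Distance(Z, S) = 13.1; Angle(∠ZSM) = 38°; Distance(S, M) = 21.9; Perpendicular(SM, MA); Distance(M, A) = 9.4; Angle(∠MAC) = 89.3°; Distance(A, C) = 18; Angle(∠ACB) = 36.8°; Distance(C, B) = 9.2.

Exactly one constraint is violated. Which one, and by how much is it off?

Distance(C, B) = 9.2 — off by 4.90.

Z = (0.00, 0.00) ✓; ZS at -83.60° ✓; |ZS| = 13.10 ✓; ∠ZSM = 38.00° ✓; |SM| = 21.90 ✓; ∠(SM, MA) = 90.00° ✓; |MA| = 9.400 ✓; ∠MAC = 89.30° ✓; |AC| = 18.00 ✓; ∠ACB = 36.80° ✓; |CB| = 14.10 ✗.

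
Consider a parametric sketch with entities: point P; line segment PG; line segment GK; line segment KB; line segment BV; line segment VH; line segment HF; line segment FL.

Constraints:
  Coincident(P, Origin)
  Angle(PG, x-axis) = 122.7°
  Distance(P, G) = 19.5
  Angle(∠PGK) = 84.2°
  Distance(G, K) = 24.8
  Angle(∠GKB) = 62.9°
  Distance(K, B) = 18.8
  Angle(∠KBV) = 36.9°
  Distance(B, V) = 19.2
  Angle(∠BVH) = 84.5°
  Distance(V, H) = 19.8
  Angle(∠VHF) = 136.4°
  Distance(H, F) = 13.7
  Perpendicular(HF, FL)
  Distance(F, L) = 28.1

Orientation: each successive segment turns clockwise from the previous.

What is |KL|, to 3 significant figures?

26.8

P is at the origin; PG runs at 122.7° with length 19.5, so G = (-10.5, 16.4). ∠PGK = 84.2° gives GK at 26.9° from the x-axis; with |GK| = 24.8, K = (11.6, 27.6). ∠GKB = 62.9° gives KB at -90.2° from the x-axis; with |KB| = 18.8, B = (11.5, 8.83). ∠KBV = 36.9° gives BV at 127° from the x-axis; with |BV| = 19.2, V = (0.0419, 24.2). ∠BVH = 84.5° gives VH at 31.2° from the x-axis; with |VH| = 19.8, H = (17.0, 34.5). ∠VHF = 136.4° gives HF at -12.4° from the x-axis; with |HF| = 13.7, F = (30.4, 31.5). HF is perpendicular to FL, so FL runs at -102°; with |FL| = 28.1, L = (24.3, 4.09). Then |KL| = |L − K| = 26.8.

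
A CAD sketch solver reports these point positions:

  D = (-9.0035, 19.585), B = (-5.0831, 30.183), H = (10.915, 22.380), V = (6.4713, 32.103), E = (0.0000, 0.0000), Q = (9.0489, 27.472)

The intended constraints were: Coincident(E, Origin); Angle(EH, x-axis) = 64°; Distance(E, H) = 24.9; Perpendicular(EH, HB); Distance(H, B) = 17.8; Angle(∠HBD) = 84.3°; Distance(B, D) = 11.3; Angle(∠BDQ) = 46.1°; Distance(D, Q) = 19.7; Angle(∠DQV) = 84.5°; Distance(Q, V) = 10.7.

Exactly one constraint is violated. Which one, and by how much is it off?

Distance(Q, V) = 10.7 — off by 5.40.

E = (0.00, 0.00) ✓; EH at 64.00° ✓; |EH| = 24.90 ✓; ∠(EH, HB) = 90.00° ✓; |HB| = 17.80 ✓; ∠HBD = 84.30° ✓; |BD| = 11.30 ✓; ∠BDQ = 46.10° ✓; |DQ| = 19.70 ✓; ∠DQV = 84.50° ✓; |QV| = 5.300 ✗.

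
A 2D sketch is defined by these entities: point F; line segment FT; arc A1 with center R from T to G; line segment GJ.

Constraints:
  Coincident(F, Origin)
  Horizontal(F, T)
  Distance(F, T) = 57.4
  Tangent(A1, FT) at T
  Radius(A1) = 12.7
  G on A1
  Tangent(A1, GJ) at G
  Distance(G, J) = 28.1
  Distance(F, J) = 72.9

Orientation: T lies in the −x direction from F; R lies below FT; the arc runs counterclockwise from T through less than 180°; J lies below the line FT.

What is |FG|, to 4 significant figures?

71.33

F is at the origin; F and T share the same y with |FT| = 57.4 and T on the −x side, so T = (-57.40, 0.000). A1 meets FT tangentially, so RT is at right angles to FT, so R = T + (0, -12.7) = (-57.40, -12.70). Since RG ⟂ GJ (tangency), |RJ| = √(12.7² + 28.1²) = 30.84 regardless of where G sits on A1. So J lies on both circle(F, 72.9) and circle(R, 30.84); the below-FT intersection is J = (-58.49, -43.52). G is the foot of the tangent from J: G = (-69.15, -17.52).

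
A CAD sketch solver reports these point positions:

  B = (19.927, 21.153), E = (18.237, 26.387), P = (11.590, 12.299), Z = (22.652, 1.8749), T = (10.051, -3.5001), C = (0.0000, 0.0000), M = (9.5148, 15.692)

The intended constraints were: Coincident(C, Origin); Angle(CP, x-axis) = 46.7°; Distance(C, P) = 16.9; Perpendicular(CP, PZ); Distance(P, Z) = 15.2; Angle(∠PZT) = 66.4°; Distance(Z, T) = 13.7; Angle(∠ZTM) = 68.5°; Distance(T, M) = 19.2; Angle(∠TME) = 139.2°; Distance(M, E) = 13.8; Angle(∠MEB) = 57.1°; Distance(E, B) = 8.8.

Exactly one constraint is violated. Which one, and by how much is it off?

Distance(E, B) = 8.8 — off by 3.30.

C = (0.00, 0.00) ✓; CP at 46.70° ✓; |CP| = 16.90 ✓; ∠(CP, PZ) = 90.00° ✓; |PZ| = 15.20 ✓; ∠PZT = 66.40° ✓; |ZT| = 13.70 ✓; ∠ZTM = 68.50° ✓; |TM| = 19.20 ✓; ∠TME = 139.2° ✓; |ME| = 13.80 ✓; ∠MEB = 57.09° ✓; |EB| = 5.500 ✗.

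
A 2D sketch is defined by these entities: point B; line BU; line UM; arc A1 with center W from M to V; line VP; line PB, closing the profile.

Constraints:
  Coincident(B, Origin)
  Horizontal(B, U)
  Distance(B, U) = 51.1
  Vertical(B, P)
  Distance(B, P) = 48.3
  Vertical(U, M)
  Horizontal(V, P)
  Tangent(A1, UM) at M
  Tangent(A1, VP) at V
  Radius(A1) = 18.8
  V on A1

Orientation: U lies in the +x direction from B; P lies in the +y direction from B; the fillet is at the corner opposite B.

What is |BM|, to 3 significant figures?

59.0

The virtual corner opposite B is at (51.1, 48.3). A1 meets UM tangentially, so WM is at right angles to UM and since A1 is tangent to VP there, WV ⟂ VP, with radius 18.8, so the center W sits 18.8 in from both sides at W = (32.3, 29.5). That places the tangent points at M = (51.1, 29.5) on UM and V = (32.3, 48.3) on VP. Then |BM| = |M − B| = 59.0.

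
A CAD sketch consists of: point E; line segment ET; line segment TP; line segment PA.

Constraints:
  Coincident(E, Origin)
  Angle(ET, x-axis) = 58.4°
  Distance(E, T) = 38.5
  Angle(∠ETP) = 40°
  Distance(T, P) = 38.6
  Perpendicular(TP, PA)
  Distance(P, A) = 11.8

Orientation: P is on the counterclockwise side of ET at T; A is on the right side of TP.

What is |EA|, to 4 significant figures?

37.66

E is at the origin; ET runs at 58.4° with length 38.5, so T = 38.5·(cos 58.4°, sin 58.4°) = (20.17, 32.79). ∠ETP = 40.0°, so TP runs at 58.4° + (180° − 40.0°) = 198.4° from the x-axis; with |TP| = 38.6, P = T + 38.6·(cos 198.4°, sin 198.4°) = (-16.45, 20.61). TP ⟂ PA; with |PA| = 11.8 on the right of TP, A = P + 11.8·(-0.3156, 0.9489) = (-20.18, 31.80). Then |EA| = |A − E| = 37.66.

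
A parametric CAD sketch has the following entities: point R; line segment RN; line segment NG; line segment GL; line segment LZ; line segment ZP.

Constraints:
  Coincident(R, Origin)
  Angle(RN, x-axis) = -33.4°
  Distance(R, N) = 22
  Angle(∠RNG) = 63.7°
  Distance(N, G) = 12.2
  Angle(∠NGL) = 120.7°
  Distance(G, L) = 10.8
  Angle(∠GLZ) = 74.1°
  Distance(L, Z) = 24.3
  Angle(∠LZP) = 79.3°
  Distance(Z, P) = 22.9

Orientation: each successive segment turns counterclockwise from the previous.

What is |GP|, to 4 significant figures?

20.95

R is at the origin; RN runs at -33.4° with length 22.0, so N = (18.37, -12.11). ∠RNG = 63.7° gives NG at 82.90° from the x-axis; with |NG| = 12.2, G = (19.87, -0.004127). ∠NGL = 120.7° gives GL at 142.2° from the x-axis; with |GL| = 10.8, L = (11.34, 6.615). ∠GLZ = 74.1° gives LZ at -111.9° from the x-axis; with |LZ| = 24.3, Z = (2.277, -15.93). ∠LZP = 79.3° gives ZP at -11.20° from the x-axis; with |ZP| = 22.9, P = (24.74, -20.38). Then |GP| = |P − G| = 20.95.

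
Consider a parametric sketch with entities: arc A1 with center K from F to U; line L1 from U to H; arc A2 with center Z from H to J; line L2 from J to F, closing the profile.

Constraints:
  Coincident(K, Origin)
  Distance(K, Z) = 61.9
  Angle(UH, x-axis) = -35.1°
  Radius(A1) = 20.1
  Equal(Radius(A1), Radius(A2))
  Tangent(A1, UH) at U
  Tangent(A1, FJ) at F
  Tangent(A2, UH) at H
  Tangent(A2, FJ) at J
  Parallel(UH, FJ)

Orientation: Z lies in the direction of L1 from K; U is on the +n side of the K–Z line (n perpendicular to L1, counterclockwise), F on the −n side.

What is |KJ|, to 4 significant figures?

65.08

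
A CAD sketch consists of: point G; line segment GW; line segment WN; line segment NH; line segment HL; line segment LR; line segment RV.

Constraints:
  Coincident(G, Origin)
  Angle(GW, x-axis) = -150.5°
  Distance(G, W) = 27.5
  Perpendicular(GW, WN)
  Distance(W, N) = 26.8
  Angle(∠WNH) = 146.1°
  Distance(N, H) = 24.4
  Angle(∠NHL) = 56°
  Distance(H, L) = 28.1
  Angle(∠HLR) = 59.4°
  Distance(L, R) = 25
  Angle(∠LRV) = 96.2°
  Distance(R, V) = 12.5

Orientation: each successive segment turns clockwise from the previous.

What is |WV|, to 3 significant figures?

37.2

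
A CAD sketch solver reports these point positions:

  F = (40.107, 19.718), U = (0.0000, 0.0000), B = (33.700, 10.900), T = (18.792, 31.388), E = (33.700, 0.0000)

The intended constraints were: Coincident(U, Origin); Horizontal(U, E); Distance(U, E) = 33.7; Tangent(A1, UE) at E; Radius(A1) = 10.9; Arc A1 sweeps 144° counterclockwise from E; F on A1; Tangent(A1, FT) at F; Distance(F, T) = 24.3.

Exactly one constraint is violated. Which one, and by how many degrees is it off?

Tangent(A1, FT) at F — off by 7.30°.

U = (0.00, 0.00) ✓; U.y = 0.00, E.y = 0.00 ✓; |UE| = 33.70 ✓; ∠(BE, EU) = 90.00° ✓; |BE| = 10.90 ✓; bearing(B→F) − bearing(B→E) = 144.0° ✓; |BF| = 10.90 ✓; ∠(BF, FT) = 82.70° ✗; |FT| = 24.30 ✓.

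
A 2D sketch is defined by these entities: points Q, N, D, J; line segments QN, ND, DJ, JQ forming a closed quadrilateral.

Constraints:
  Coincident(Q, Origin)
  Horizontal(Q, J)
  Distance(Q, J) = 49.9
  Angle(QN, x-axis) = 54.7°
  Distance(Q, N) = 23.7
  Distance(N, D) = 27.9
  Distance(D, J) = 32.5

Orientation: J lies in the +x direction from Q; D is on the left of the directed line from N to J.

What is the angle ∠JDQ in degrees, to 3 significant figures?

71.2°

Q is at the origin; QJ is horizontal with |QJ| = 49.9 and J in +x, so J = (49.9, 0). QN runs at 54.7° with |QN| = 23.7, so N = (13.7, 19.3). D is determined by |ND| = 27.9 and |DJ| = 32.5 together: it lies at the intersection of circle(N, 27.9) and circle(J, 32.5). With |NJ| = 41.0, the foot of the radical line on NJ is 17.1 from N and the perpendicular offset is √(27.9² − 17.1²) = 22.0. Taking the left-of-NJ solution: D = (39.2, 30.7).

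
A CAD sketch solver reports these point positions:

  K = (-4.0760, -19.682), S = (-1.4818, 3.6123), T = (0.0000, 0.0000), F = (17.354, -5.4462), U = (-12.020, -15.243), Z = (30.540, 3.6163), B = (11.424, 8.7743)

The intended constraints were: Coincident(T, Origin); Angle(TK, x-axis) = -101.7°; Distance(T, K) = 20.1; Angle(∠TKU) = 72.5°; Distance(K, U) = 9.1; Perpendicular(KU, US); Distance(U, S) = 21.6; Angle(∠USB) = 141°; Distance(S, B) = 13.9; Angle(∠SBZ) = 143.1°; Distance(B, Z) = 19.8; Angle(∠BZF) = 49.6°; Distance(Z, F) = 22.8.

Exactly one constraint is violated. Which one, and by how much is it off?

Distance(Z, F) = 22.8 — off by 6.80.

T = (0.00, 0.00) ✓; TK at -101.7° ✓; |TK| = 20.10 ✓; ∠TKU = 72.50° ✓; |KU| = 9.100 ✓; ∠(KU, US) = 90.00° ✓; |US| = 21.60 ✓; ∠USB = 141.0° ✓; |SB| = 13.90 ✓; ∠SBZ = 143.1° ✓; |BZ| = 19.80 ✓; ∠BZF = 49.60° ✓; |ZF| = 16.00 ✗.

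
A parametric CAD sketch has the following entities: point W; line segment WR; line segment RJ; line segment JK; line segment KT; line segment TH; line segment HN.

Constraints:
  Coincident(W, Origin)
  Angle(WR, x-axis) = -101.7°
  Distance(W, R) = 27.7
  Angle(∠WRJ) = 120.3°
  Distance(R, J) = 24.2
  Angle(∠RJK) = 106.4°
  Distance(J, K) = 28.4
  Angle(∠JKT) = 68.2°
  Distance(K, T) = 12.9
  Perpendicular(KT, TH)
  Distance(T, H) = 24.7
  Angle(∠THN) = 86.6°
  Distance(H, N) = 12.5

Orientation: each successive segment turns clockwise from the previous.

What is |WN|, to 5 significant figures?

52.246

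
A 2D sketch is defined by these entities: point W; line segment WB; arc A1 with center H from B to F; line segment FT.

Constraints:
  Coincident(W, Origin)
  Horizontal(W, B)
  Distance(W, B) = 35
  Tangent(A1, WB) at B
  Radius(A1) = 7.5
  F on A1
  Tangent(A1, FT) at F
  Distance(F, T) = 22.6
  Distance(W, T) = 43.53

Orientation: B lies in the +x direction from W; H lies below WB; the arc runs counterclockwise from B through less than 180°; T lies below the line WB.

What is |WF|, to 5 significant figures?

28.857

W is at the origin; W and B share the same y with |WB| = 35.0 and B on the +x side, so B = (35.000, 0.0000). A1 meets WB tangentially, so HB is at right angles to WB, so H = B + (0, -7.5) = (35.000, -7.5000). Since HF ⟂ FT (tangency), |HT| = √(7.5² + 22.6²) = 23.812 regardless of where F sits on A1. So T lies on both circle(W, 43.53) and circle(H, 23.812); the below-WB intersection is T = (30.649, -30.911). F is the foot of the tangent from T: F = (27.570, -8.5218).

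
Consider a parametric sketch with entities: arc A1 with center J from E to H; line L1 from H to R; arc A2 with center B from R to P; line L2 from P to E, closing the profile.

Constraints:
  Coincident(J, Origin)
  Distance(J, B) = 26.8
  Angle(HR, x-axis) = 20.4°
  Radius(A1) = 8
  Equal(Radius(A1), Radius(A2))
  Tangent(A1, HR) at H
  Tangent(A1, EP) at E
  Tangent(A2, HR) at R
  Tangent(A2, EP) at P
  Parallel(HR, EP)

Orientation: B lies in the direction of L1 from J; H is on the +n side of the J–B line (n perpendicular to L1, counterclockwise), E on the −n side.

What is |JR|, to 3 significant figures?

28.0

Tangency of A1 to both parallel lines with radius 8.0 puts H and E at J ± 8.0·n: H = (-2.79, 7.50), E = (2.79, -7.50). Equal radii place R and P the same way about B: R = B + 8.0·n = (22.3, 16.8), P = B − 8.0·n = (27.9, 1.84). Then |JR| = |R − J| = 28.0.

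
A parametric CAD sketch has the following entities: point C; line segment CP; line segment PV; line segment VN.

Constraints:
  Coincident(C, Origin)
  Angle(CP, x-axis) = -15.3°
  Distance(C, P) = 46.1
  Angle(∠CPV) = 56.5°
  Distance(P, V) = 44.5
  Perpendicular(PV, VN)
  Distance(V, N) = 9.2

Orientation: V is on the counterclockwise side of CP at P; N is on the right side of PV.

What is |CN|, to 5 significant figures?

51.312

∠CPV = 56.5°, so PV runs at -15.3° + (180° − 56.5°) = 108.20° from the x-axis; with |PV| = 44.5, V = P + 44.5·(cos 108.20°, sin 108.20°) = (30.567, 30.109). The perpendicularity gives VN at right angles to PV; with |VN| = 9.2 on the right of PV, N = V + 9.2·(0.94997, 0.31233) = (39.307, 32.983). Then |CN| = |N − C| = 51.312.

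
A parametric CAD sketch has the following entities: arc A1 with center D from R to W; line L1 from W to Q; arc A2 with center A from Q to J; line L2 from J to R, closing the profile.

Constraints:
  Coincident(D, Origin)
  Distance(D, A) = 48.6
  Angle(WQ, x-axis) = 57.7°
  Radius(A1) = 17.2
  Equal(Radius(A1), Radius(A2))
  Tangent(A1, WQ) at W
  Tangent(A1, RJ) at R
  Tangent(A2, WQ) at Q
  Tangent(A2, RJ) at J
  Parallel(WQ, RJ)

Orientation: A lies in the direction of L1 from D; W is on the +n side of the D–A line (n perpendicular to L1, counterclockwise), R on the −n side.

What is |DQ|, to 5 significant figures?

51.554

The slot axis is L1's direction at 57.7°, so u = (cos 57.7°, sin 57.7°) = (0.53435, 0.84526) and n = (−sin 57.7°, cos 57.7°) = (-0.84526, 0.53435). D is at the origin and A lies 48.6 along u from D, so A = 48.6·u = (25.970, 41.080). Tangency of A1 to both parallel lines with radius 17.2 puts W and R at D ± 17.2·n: W = (-14.539, 9.1909), R = (14.539, -9.1909). Equal radii place Q and J the same way about A: Q = A + 17.2·n = (11.431, 50.271), J = A − 17.2·n = (40.508, 31.889). Then |DQ| = |Q − D| = 51.554.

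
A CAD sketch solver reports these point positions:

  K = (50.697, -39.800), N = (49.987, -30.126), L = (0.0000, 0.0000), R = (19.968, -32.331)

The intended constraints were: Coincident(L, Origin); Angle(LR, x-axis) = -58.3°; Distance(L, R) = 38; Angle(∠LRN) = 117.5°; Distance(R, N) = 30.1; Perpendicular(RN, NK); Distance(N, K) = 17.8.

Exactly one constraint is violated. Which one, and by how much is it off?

Distance(N, K) = 17.8 — off by 8.10.

L = (0.00, 0.00) ✓; LR at -58.30° ✓; |LR| = 38.00 ✓; ∠LRN = 117.5° ✓; |RN| = 30.10 ✓; ∠(RN, NK) = 90.00° ✓; |NK| = 9.700 ✗.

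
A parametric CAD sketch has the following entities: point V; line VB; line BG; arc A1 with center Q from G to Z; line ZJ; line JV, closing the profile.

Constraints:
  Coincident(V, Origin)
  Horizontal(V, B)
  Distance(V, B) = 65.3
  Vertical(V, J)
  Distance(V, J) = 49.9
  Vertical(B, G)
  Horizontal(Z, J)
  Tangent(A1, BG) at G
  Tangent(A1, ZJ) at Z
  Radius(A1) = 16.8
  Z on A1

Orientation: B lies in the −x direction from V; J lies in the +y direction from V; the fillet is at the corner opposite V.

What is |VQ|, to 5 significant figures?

58.718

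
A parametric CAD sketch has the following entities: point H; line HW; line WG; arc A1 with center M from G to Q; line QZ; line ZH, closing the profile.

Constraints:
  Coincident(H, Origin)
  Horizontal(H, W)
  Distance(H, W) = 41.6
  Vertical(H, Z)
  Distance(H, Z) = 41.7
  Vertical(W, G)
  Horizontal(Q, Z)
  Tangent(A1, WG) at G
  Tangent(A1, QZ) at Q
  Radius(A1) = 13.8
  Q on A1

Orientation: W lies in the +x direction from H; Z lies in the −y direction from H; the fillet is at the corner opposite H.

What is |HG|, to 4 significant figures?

50.09

The virtual corner opposite H is at (41.60, -41.70). The tangent condition forces MG to be normal to WG and A1 meets QZ tangentially, so MQ is at right angles to QZ, with radius 13.8, so the center M sits 13.8 in from both sides at M = (27.80, -27.90). That places the tangent points at G = (41.60, -27.90) on WG and Q = (27.80, -41.70) on QZ. Then |HG| = |G − H| = 50.09.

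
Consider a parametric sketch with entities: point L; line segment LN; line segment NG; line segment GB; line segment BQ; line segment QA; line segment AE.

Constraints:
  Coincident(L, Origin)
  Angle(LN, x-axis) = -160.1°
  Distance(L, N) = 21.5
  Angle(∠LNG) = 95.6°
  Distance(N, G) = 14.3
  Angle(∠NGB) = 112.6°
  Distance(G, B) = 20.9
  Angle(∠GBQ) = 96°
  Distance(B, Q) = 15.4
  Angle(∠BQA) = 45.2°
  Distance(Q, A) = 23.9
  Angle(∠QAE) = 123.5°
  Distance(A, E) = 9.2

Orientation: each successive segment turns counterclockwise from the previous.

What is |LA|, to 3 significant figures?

24.9

∠GBQ = 96.0° gives BQ at 75.7° from the x-axis; with |BQ| = 15.4, Q = (7.80, -9.27). ∠BQA = 45.2° gives QA at -150° from the x-axis; with |QA| = 23.9, A = (-12.8, -21.4). Then |LA| = |A − L| = 24.9.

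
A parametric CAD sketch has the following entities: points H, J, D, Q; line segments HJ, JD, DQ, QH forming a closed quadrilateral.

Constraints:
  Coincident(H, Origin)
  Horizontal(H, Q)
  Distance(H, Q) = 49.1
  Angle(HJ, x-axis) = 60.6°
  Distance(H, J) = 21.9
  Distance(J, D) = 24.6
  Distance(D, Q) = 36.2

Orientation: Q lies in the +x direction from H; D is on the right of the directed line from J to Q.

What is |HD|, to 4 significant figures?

14.35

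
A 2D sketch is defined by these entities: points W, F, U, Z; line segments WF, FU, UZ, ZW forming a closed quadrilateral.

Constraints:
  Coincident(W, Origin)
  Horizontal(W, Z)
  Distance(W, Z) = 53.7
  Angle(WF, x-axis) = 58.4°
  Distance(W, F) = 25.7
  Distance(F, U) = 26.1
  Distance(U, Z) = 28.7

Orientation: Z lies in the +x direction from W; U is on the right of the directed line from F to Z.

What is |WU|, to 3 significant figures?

25.1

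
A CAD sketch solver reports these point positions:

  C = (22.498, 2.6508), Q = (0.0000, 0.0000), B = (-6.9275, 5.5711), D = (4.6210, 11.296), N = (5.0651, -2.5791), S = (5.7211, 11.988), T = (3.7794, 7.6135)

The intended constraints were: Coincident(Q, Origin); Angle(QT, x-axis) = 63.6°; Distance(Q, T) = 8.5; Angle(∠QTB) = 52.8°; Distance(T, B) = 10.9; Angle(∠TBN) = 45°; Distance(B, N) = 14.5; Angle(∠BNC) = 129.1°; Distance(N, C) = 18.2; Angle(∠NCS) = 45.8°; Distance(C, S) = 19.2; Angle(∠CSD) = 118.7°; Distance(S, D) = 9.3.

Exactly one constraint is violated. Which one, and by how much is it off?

Distance(S, D) = 9.3 — off by 8.00.

Q = (0.00, 0.00) ✓; QT at 63.60° ✓; |QT| = 8.500 ✓; ∠QTB = 52.80° ✓; |TB| = 10.90 ✓; ∠TBN = 45.00° ✓; |BN| = 14.50 ✓; ∠BNC = 129.1° ✓; |NC| = 18.20 ✓; ∠NCS = 45.80° ✓; |CS| = 19.20 ✓; ∠CSD = 118.7° ✓; |SD| = 1.300 ✗.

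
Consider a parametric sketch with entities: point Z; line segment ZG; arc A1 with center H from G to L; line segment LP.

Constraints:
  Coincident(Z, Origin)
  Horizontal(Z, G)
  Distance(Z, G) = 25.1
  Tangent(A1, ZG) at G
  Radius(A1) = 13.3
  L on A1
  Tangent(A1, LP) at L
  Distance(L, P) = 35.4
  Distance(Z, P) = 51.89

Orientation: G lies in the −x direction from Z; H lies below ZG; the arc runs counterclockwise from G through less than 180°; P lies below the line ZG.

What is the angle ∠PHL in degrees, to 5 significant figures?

69.408°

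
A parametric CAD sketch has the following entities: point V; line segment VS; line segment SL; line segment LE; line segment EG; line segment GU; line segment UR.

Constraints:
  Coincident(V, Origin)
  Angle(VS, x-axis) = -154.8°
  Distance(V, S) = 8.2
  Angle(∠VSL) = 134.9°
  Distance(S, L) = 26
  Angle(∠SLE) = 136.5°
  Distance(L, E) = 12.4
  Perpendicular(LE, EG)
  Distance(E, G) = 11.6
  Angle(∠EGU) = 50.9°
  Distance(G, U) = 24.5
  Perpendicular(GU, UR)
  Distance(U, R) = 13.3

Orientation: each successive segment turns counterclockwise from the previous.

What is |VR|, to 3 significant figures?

45.3

V is at the origin; VS runs at -154.8° with length 8.2, so S = (-7.42, -3.49). ∠VSL = 134.9° gives SL at -110° from the x-axis; with |SL| = 26.0, L = (-16.2, -28.0). ∠SLE = 136.5° gives LE at -66.2° from the x-axis; with |LE| = 12.4, E = (-11.2, -39.3). LE ⟂ EG, so EG runs at 23.8°; with |EG| = 11.6, G = (-0.567, -34.6). ∠EGU = 50.9° gives GU at 153° from the x-axis; with |GU| = 24.5, U = (-22.4, -23.5). GU ⟂ UR, so UR runs at -117°; with |UR| = 13.3, R = (-28.4, -35.3). Then |VR| = |R − V| = 45.3.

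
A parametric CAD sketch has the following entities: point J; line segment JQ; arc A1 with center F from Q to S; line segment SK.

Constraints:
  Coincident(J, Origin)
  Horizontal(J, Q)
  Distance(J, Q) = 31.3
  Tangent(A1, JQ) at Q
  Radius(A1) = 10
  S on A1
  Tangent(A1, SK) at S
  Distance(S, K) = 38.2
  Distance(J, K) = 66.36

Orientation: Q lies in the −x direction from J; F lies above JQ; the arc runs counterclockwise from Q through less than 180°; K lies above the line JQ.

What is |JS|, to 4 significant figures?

28.75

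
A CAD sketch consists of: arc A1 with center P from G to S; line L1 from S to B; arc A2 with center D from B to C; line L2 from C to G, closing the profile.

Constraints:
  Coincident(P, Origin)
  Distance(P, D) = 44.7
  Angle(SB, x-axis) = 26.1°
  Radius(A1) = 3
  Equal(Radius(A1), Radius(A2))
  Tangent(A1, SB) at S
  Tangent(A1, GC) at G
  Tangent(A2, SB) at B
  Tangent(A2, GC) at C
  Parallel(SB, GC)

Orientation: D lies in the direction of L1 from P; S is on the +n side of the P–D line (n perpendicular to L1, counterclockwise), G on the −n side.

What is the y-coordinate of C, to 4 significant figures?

16.97

The slot axis is L1's direction at 26.1°, so u = (cos 26.1°, sin 26.1°) = (0.8980, 0.4399) and n = (−sin 26.1°, cos 26.1°) = (-0.4399, 0.8980). P is at the origin and D lies 44.7 along u from P, so D = 44.7·u = (40.14, 19.67). Tangency of A1 to both parallel lines with radius 3.0 puts S and G at P ± 3.0·n: S = (-1.320, 2.694), G = (1.320, -2.694). Equal radii place B and C the same way about D: B = D + 3.0·n = (38.82, 22.36), C = D − 3.0·n = (41.46, 16.97). So C.y = 16.97.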